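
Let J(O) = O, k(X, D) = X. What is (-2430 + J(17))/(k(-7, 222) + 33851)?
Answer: -2413/33844 ≈ -0.071298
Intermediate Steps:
(-2430 + J(17))/(k(-7, 222) + 33851) = (-2430 + 17)/(-7 + 33851) = -2413/33844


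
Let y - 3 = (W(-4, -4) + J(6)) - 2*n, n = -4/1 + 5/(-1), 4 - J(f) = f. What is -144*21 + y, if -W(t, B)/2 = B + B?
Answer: -2989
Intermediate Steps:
W(t, B) = -4*B (W(t, B) = -2*(B + B) = -4*B)
J(f) = 4 - f
n = -9 (n = -4*1 + 5*(-1) = -4 - 5 = -9)
y = 35 (y = 3 + ((-4*(-4) + (4 - 1*6)) - 2*(-9)) = 3 + ((16 + (4 - 6)) + 18) = 3 + ((16 - 2) + 18) = 3 + (14 + 18) = 3 + 32 = 35)
-144*21 + y = -144*21 + 35 = -3024 + 35 = -2989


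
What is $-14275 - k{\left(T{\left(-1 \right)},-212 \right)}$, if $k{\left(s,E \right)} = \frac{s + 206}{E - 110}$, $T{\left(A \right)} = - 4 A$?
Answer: $- \frac{328310}{23} \approx -14274.0$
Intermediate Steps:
$k{\left(s,E \right)} = \frac{206 + s}{-110 + E}$
$-14275 - k{\left(T{\left(-1 \right)},-212 \right)} = -14275 - \frac{206 - -4}{-110 - 212} = -14275 - \frac{206 + 4}{-322} = -14275 - \left(- \frac{1}{322}\right) 210 = -14275 - - \frac{15}{23} = -14275 + \frac{15}{23} = - \frac{328310}{23}$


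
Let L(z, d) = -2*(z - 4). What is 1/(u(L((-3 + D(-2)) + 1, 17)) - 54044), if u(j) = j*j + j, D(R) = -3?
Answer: -1/53702 ≈ -1.8621e-5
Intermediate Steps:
L(z, d) = 8 - 2*z (L(z, d) = -2*(-4 + z) = 8 - 2*z)
u(j) = j + j**2 (u(j) = j**2 + j = j + j**2)
1/(u(L((-3 + D(-2)) + 1, 17)) - 54044) = 1/((8 - 2*((-3 - 3) + 1))*(1 + (8 - 2*((-3 - 3) + 1))) - 54044) = 1/((8 - 2*(-6 + 1))*(1 + (8 - 2*(-6 + 1))) - 54044) = 1/((8 - 2*(-5))*(1 + (8 - 2*(-5))) - 54044) = 1/((8 + 10)*(1 + (8 + 10)) - 54044) = 1/(18*(1 + 18) - 54044) = 1/(18*19 - 54044) = 1/(342 - 54044) = 1/(-53702) = -1/53702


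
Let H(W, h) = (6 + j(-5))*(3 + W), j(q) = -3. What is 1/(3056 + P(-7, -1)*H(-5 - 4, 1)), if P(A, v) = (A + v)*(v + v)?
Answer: 1/2768 ≈ 0.00036127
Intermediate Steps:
H(W, h) = 9 + 3*W (H(W, h) = (6 - 3)*(3 + W) = 3*(3 + W) = 9 + 3*W)
P(A, v) = 2*v*(A + v) (P(A, v) = (A + v)*(2*v) = 2*v*(A + v))
1/(3056 + P(-7, -1)*H(-5 - 4, 1)) = 1/(3056 + (2*(-1)*(-7 - 1))*(9 + 3*(-5 - 4))) = 1/(3056 + (2*(-1)*(-8))*(9 + 3*(-9))) = 1/(3056 + 16*(9 - 27)) = 1/(3056 + 16*(-18)) = 1/(3056 - 288) = 1/2768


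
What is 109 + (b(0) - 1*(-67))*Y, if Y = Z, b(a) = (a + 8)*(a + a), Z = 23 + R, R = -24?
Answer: 42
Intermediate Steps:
Z = -1 (Z = 23 - 24 = -1)
b(a) = 2*a*(8 + a) (b(a) = (8 + a)*(2*a) = 2*a*(8 + a))
Y = -1
109 + (b(0) - 1*(-67))*Y = 109 + (2*0*(8 + 0) - 1*(-67))*(-1) = 109 + (2*0*8 + 67)*(-1) = 109 + (0 + 67)*(-1) = 109 + 67*(-1) = 109 - 67 = 42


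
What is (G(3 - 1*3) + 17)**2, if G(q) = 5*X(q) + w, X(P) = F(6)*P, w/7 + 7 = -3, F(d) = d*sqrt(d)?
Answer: 2809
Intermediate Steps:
F(d) = d**(3/2)
w = -70 (w = -49 + 7*(-3) = -49 - 21 = -70)
X(P) = 6*P*sqrt(6) (X(P) = 6**(3/2)*P = (6*sqrt(6))*P = 6*P*sqrt(6))
G(q) = -70 + 30*q*sqrt(6) (G(q) = 5*(6*q*sqrt(6)) - 70 = 30*q*sqrt(6) - 70 = -70 + 30*q*sqrt(6))
(G(3 - 1*3) + 17)**2 = ((-70 + 30*(3 - 1*3)*sqrt(6)) + 17)**2 = ((-70 + 30*(3 - 3)*sqrt(6)) + 17)**2 = ((-70 + 30*0*sqrt(6)) + 17)**2 = ((-70 + 0) + 17)**2 = (-70 + 17)**2 = (-53)**2 = 2809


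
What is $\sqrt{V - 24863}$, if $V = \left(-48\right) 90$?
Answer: $i \sqrt{29183} \approx 170.83 i$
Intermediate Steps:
$V = -4320$
$\sqrt{V - 24863} = \sqrt{-4320 - 24863} = \sqrt{-29183} = i \sqrt{29183}$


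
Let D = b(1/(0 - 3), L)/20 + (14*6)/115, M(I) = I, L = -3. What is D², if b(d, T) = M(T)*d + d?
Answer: 277729/476100 ≈ 0.58334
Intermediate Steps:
b(d, T) = d + T*d (b(d, T) = T*d + d = d + T*d)
D = 527/690 (D = ((1 - 3)/(0 - 3))/20 + (14*6)/115 = (-2/(-3))*(1/20) + 84*(1/115) = -⅓*(-2)*(1/20) + 84/115 = (⅔)*(1/20) + 84/115 = 1/30 + 84/115 = 527/690 ≈ 0.76377)
D² = (527/690)² = 277729/476100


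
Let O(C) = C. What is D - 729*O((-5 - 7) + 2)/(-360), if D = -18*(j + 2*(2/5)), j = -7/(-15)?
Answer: -861/20 ≈ -43.050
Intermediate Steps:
j = 7/15 (j = -7*(-1/15) = 7/15 ≈ 0.46667)
D = -114/5 (D = -18*(7/15 + 2*(2/5)) = -18*(7/15 + 2*(2*(⅕))) = -18*(7/15 + 2*(⅖)) = -18*(7/15 + ⅘) = -18*19/15 = -114/5 ≈ -22.800)
D - 729*O((-5 - 7) + 2)/(-360) = -114/5 - 729*((-5 - 7) + 2)/(-360) = -114/5 - 729*(-12 + 2)*(-1)/360 = -114/5 - (-7290)*(-1)/360 = -114/5 - 729*1/36 = -114/5 - 81/4 = -861/20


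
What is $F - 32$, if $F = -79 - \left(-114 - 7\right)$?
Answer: $10$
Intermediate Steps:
$F = 42$ ($F = -79 - -121 = -79 + 121 = 42$)
$F - 32 = 42 - 32 = 10$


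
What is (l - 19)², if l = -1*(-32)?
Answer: 169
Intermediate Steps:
l = 32
(l - 19)² = (32 - 19)² = 13² = 169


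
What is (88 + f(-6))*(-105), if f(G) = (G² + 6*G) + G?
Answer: -8610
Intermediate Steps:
f(G) = G² + 7*G
(88 + f(-6))*(-105) = (88 - 6*(7 - 6))*(-105) = (88 - 6*1)*(-105) = (88 - 6)*(-105) = 82*(-105) = -8610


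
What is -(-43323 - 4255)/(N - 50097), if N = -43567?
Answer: -23789/46832 ≈ -0.50797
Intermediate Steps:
-(-43323 - 4255)/(N - 50097) = -(-43323 - 4255)/(-43567 - 50097) = -(-47578)/(-93664) = -(-47578)*(-1)/93664 = -1*23789/46832 = -23789/46832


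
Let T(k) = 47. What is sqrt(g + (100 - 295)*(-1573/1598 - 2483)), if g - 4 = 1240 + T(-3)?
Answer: sqrt(1240203618034)/1598 ≈ 696.90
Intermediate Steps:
g = 1291 (g = 4 + (1240 + 47) = 4 + 1287 = 1291)
sqrt(g + (100 - 295)*(-1573/1598 - 2483)) = sqrt(1291 + (100 - 295)*(-1573/1598 - 2483)) = sqrt(1291 - 195*(-1573*1/1598 - 2483)) = sqrt(1291 - 195*(-1573/1598 - 2483)) = sqrt(1291 - 195*(-3969407/1598)) = sqrt(1291 + 774034365/1598) = sqrt(776097383/1598) = sqrt(1240203618034)/1598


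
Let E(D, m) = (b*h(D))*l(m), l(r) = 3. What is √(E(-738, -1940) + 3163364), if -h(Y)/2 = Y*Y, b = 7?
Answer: 2*I*√4927921 ≈ 4439.8*I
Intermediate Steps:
h(Y) = -2*Y² (h(Y) = -2*Y*Y = -2*Y²)
E(D, m) = -42*D² (E(D, m) = (7*(-2*D²))*3 = -14*D²*3 = -42*D²)
√(E(-738, -1940) + 3163364) = √(-42*(-738)² + 3163364) = √(-42*544644 + 3163364) = √(-22875048 + 3163364) = √(-19711684) = 2*I*√4927921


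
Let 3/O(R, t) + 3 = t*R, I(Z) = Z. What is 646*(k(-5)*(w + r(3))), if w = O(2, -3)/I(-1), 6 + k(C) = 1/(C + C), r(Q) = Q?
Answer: -39406/3 ≈ -13135.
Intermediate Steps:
k(C) = -6 + 1/(2*C) (k(C) = -6 + 1/(C + C) = -6 + 1/(2*C))
O(R, t) = 3/(-3 + R*t) (O(R, t) = 3/(-3 + t*R) = 3/(-3 + R*t))
w = ⅓ (w = (3/(-3 + 2*(-3)))/(-1) = (3/(-3 - 6))*(-1) = (3/(-9))*(-1) = (3*(-⅑))*(-1) = -⅓*(-1) = ⅓ ≈ 0.33333)
646*(k(-5)*(w + r(3))) = 646*((-6 + (½)/(-5))*(⅓ + 3)) = 646*((-6 + (½)*(-⅕))*(10/3)) = 646*((-6 - ⅒)*(10/3)) = 646*(-61/10*10/3) = 646*(-61/3) = -39406/3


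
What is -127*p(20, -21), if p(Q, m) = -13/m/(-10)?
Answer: 1651/210 ≈ 7.8619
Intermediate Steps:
p(Q, m) = 13/(10*m) (p(Q, m) = -13/m*(-⅒) = 13/(10*m))
-127*p(20, -21) = -1651/(10*(-21)) = -1651*(-1)/(10*21) = -127*(-13/210) = 1651/210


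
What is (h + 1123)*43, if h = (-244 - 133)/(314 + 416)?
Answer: 35234759/730 ≈ 48267.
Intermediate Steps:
h = -377/730 ≈ -0.51644
(h + 1123)*43 = (-377/730 + 1123)*43 = (819413/730)*43 = 35234759/730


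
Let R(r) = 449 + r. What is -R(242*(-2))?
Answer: 35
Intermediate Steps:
-R(242*(-2)) = -(449 + 242*(-2)) = -(449 - 484) = -1*(-35) = 35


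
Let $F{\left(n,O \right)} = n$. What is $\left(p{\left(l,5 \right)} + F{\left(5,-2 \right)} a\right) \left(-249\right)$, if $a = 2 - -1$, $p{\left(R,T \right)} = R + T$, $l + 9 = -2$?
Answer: $-2241$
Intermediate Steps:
$l = -11$ ($l = -9 - 2 = -11$)
$a = 3$ ($a = 2 + 1 = 3$)
$\left(p{\left(l,5 \right)} + F{\left(5,-2 \right)} a\right) \left(-249\right) = \left(\left(-11 + 5\right) + 5 \cdot 3\right) \left(-249\right) = \left(-6 + 15\right) \left(-249\right) = 9 \left(-249\right) = -2241$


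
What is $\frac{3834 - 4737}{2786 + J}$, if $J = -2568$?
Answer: $- \frac{903}{218} \approx -4.1422$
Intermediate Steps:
$\frac{3834 - 4737}{2786 + J} = \frac{3834 - 4737}{2786 - 2568} = - \frac{903}{218}$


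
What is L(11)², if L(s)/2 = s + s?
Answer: 1936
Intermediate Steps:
L(s) = 4*s (L(s) = 2*(s + s) = 2*(2*s) = 4*s)
L(11)² = (4*11)² = 44² = 1936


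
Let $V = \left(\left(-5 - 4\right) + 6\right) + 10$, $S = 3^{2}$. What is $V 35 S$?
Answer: $2205$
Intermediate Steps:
$S = 9$
$V = 7$ ($V = \left(\left(-5 - 4\right) + 6\right) + 10 = \left(-9 + 6\right) + 10 = -3 + 10 = 7$)
$V 35 S = 7 \cdot 35 \cdot 9 = 245 \cdot 9 = 2205$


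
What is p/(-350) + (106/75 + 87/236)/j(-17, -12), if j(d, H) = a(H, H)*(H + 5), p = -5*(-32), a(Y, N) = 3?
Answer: -201461/371700 ≈ -0.54200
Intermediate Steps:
p = 160
j(d, H) = 15 + 3*H (j(d, H) = 3*(H + 5) = 3*(5 + H) = 15 + 3*H)
p/(-350) + (106/75 + 87/236)/j(-17, -12) = 160/(-350) + (106/75 + 87/236)/(15 + 3*(-12)) = 160*(-1/350) + (106*(1/75) + 87*(1/236))/(15 - 36) = -16/35 + (106/75 + 87/236)/(-21) = -16/35 + (31541/17700)*(-1/21) = -16/35 - 31541/371700 = -201461/371700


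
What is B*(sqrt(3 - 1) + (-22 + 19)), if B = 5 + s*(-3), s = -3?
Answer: -42 + 14*sqrt(2) ≈ -22.201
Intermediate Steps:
B = 14 (B = 5 - 3*(-3) = 5 + 9 = 14)
B*(sqrt(3 - 1) + (-22 + 19)) = 14*(sqrt(3 - 1) + (-22 + 19)) = 14*(sqrt(2) - 3) = 14*(-3 + sqrt(2)) = -42 + 14*sqrt(2)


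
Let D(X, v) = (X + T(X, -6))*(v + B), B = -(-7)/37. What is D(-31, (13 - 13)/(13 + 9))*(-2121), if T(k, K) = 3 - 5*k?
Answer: -1885569/37 ≈ -50961.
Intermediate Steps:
B = 7/37 (B = -(-7)/37 = -1*(-7/37) = 7/37 ≈ 0.18919)
D(X, v) = (3 - 4*X)*(7/37 + v) (D(X, v) = (X + (3 - 5*X))*(v + 7/37) = (3 - 4*X)*(7/37 + v))
D(-31, (13 - 13)/(13 + 9))*(-2121) = (21/37 + 3*((13 - 13)/(13 + 9)) - 28/37*(-31) - 4*(-31)*(13 - 13)/(13 + 9))*(-2121) = (21/37 + 3*(0/22) + 868/37 - 4*(-31)*0/22)*(-2121) = (21/37 + 3*(0*(1/22)) + 868/37 - 4*(-31)*0*(1/22))*(-2121) = (21/37 + 3*0 + 868/37 - 4*(-31)*0)*(-2121) = (21/37 + 0 + 868/37 + 0)*(-2121) = (889/37)*(-2121) = -1885569/37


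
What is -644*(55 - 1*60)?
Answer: 3220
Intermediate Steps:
-644*(55 - 1*60) = -644*(55 - 60) = -644*(-5) = 3220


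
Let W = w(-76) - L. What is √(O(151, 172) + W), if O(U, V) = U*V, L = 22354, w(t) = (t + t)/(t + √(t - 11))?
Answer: √(3618 + 152/(76 - I*√87)) ≈ 60.166 + 0.002*I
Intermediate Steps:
w(t) = 2*t/(t + √(-11 + t)) (w(t) = (2*t)/(t + √(-11 + t)) = 2*t/(t + √(-11 + t)))
W = -22354 - 152/(-76 + I*√87) (W = 2*(-76)/(-76 + √(-11 - 76)) - 1*22354 = 2*(-76)/(-76 + √(-87)) - 22354 = 2*(-76)/(-76 + I*√87) - 22354 = -152/(-76 + I*√87) - 22354 = -22354 - 152/(-76 + I*√87) ≈ -22352.0 + 0.24182*I)
√(O(151, 172) + W) = √(151*172 + (-131049950/5863 + 152*I*√87/5863)) = √(25972 + (-131049950/5863 + 152*I*√87/5863)) = √(21223886/5863 + 152*I*√87/5863)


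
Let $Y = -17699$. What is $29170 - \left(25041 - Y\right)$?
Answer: $-13570$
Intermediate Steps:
$29170 - \left(25041 - Y\right) = 29170 - \left(25041 - -17699\right) = 29170 - \left(25041 + 17699\right) = 29170 - 42740 = -13570$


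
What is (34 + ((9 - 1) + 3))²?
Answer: 2025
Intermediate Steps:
(34 + ((9 - 1) + 3))² = (34 + (8 + 3))² = (34 + 11)² = 45² = 2025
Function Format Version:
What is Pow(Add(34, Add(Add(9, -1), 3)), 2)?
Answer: 2025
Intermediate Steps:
Pow(Add(34, Add(Add(9, -1), 3)), 2) = Pow(Add(34, Add(8, 3)), 2) = Pow(Add(34, 11), 2) = Pow(45, 2) = 2025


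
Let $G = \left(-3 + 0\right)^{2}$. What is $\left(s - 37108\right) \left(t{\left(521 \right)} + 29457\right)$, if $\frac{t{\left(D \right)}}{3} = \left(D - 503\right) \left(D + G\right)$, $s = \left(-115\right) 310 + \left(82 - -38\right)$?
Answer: $-4218597126$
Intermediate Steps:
$G = 9$ ($G = \left(-3\right)^{2} = 9$)
$s = -35530$ ($s = -35650 + \left(82 + 38\right) = -35650 + 120 = -35530$)
$t{\left(D \right)} = 3 \left(-503 + D\right) \left(9 + D\right)$ ($t{\left(D \right)} = 3 \left(D - 503\right) \left(D + 9\right) = 3 \left(-503 + D\right) \left(9 + D\right)$)
$\left(s - 37108\right) \left(t{\left(521 \right)} + 29457\right) = \left(-35530 - 37108\right) \left(\left(-13581 - 772122 + 3 \cdot 521^{2}\right) + 29457\right) = - 72638 \left(\left(-13581 - 772122 + 3 \cdot 271441\right) + 29457\right) = - 72638 \left(\left(-13581 - 772122 + 814323\right) + 29457\right) = - 72638 \left(28620 + 29457\right) = \left(-72638\right) 58077 = -4218597126$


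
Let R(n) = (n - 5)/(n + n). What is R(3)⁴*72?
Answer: 8/9 ≈ 0.88889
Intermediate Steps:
R(n) = (-5 + n)/(2*n) (R(n) = (-5 + n)/((2*n)) = (-5 + n)*(1/(2*n)) = (-5 + n)/(2*n))
R(3)⁴*72 = ((½)*(-5 + 3)/3)⁴*72 = ((½)*(⅓)*(-2))⁴*72 = (-⅓)⁴*72 = (1/81)*72 = 8/9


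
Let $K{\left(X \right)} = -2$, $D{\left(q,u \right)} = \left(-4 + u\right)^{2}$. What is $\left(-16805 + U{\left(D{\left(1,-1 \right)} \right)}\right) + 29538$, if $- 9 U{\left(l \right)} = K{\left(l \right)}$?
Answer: $\frac{114599}{9} \approx 12733.0$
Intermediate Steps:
$U{\left(l \right)} = \frac{2}{9}$ ($U{\left(l \right)} = \left(- \frac{1}{9}\right) \left(-2\right) = \frac{2}{9}$)
$\left(-16805 + U{\left(D{\left(1,-1 \right)} \right)}\right) + 29538 = \left(-16805 + \frac{2}{9}\right) + 29538 = - \frac{151243}{9} + 29538 = \frac{114599}{9}$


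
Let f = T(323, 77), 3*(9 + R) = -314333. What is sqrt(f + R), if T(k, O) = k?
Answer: I*sqrt(940173)/3 ≈ 323.21*I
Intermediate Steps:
R = -314360/3 (R = -9 + (1/3)*(-314333) = -9 - 314333/3 = -314360/3 ≈ -1.0479e+5)
f = 323
sqrt(f + R) = sqrt(323 - 314360/3) = sqrt(-313391/3) = I*sqrt(940173)/3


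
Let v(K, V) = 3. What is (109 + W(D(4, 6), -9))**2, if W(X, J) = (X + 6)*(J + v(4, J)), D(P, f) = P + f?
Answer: 169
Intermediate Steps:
W(X, J) = (3 + J)*(6 + X) (W(X, J) = (X + 6)*(J + 3) = (6 + X)*(3 + J) = (3 + J)*(6 + X))
(109 + W(D(4, 6), -9))**2 = (109 + (18 + 3*(4 + 6) + 6*(-9) - 9*(4 + 6)))**2 = (109 + (18 + 3*10 - 54 - 9*10))**2 = (109 + (18 + 30 - 54 - 90))**2 = (109 - 96)**2 = 13**2 = 169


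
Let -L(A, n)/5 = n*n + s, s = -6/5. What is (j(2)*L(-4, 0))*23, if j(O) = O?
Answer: 276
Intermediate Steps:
s = -6/5 (s = -6*⅕ = -6/5 ≈ -1.2000)
L(A, n) = 6 - 5*n² (L(A, n) = -5*(n*n - 6/5) = -5*(n² - 6/5) = -5*(-6/5 + n²) = 6 - 5*n²)
(j(2)*L(-4, 0))*23 = (2*(6 - 5*0²))*23 = (2*(6 - 5*0))*23 = (2*(6 + 0))*23 = (2*6)*23 = 12*23 = 276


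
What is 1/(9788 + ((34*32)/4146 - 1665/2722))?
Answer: 5642706/55228835551 ≈ 0.00010217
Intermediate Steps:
1/(9788 + ((34*32)/4146 - 1665/2722)) = 1/(9788 + (1088*(1/4146) - 1665*1/2722)) = 1/(9788 + (544/2073 - 1665/2722)) = 1/(9788 - 1970777/5642706) = 1/(55228835551/5642706) = 5642706/55228835551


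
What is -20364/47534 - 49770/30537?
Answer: -165979036/80641431 ≈ -2.0582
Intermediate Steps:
-20364/47534 - 49770/30537 = -20364*1/47534 - 49770*1/30537 = -10182/23767 - 5530/3393 = -165979036/80641431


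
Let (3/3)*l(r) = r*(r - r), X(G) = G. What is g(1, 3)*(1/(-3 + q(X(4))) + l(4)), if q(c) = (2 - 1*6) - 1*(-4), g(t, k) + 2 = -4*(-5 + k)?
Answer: -2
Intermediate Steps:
g(t, k) = 18 - 4*k (g(t, k) = -2 - 4*(-5 + k) = -2 + (20 - 4*k) = 18 - 4*k)
q(c) = 0 (q(c) = (2 - 6) + 4 = -4 + 4 = 0)
l(r) = 0 (l(r) = r*(r - r) = r*0 = 0)
g(1, 3)*(1/(-3 + q(X(4))) + l(4)) = (18 - 4*3)*(1/(-3 + 0) + 0) = (18 - 12)*(1/(-3) + 0) = 6*(-1/3 + 0) = 6*(-1/3) = -2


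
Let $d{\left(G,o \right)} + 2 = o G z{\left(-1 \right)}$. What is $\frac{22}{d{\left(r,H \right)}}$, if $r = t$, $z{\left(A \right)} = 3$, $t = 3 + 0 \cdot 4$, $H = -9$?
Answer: $- \frac{22}{83} \approx -0.26506$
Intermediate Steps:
$t = 3$ ($t = 3 + 0 = 3$)
$r = 3$
$d{\left(G,o \right)} = -2 + 3 G o$ ($d{\left(G,o \right)} = -2 + o G 3 = -2 + G o 3 = -2 + 3 G o$)
$\frac{22}{d{\left(r,H \right)}} = \frac{22}{-2 + 3 \cdot 3 \left(-9\right)} = \frac{22}{-2 - 81} = \frac{22}{-83} = 22 \left(- \frac{1}{83}\right) = - \frac{22}{83}$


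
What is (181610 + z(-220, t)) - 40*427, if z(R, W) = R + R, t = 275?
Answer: 164090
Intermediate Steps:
z(R, W) = 2*R
(181610 + z(-220, t)) - 40*427 = (181610 + 2*(-220)) - 40*427 = (181610 - 440) - 17080 = 181170 - 17080 = 164090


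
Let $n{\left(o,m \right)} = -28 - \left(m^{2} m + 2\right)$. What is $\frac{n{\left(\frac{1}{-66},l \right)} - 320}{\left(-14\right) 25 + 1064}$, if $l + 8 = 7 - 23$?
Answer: $\frac{6737}{357} \approx 18.871$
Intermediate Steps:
$l = -24$ ($l = -8 + \left(7 - 23\right) = -8 - 16 = -24$)
$n{\left(o,m \right)} = -30 - m^{3}$ ($n{\left(o,m \right)} = -28 - \left(m^{3} + 2\right) = -28 - \left(2 + m^{3}\right) = -30 - m^{3}$)
$\frac{n{\left(\frac{1}{-66},l \right)} - 320}{\left(-14\right) 25 + 1064} = \frac{\left(-30 - \left(-24\right)^{3}\right) - 320}{\left(-14\right) 25 + 1064} = \frac{\left(-30 - -13824\right) - 320}{-350 + 1064} = \frac{\left(-30 + 13824\right) - 320}{714} = \left(13794 - 320\right) \frac{1}{714} = 13474 \cdot \frac{1}{714} = \frac{6737}{357}$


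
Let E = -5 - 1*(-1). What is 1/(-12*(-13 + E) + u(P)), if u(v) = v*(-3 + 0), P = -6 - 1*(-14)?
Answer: 1/180 ≈ 0.0055556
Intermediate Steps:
P = 8 (P = -6 + 14 = 8)
E = -4 (E = -5 + 1 = -4)
u(v) = -3*v (u(v) = v*(-3) = -3*v)
1/(-12*(-13 + E) + u(P)) = 1/(-12*(-13 - 4) - 3*8) = 1/(-12*(-17) - 24) = 1/(204 - 24) = 1/180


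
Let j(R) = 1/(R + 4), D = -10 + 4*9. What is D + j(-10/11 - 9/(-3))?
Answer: 1753/67 ≈ 26.164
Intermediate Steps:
D = 26 (D = -10 + 36 = 26)
j(R) = 1/(4 + R)
D + j(-10/11 - 9/(-3)) = 26 + 1/(4 + (-10/11 - 9/(-3))) = 26 + 1/(4 + (-10*1/11 - 9*(-⅓))) = 26 + 1/(4 + (-10/11 + 3)) = 26 + 1/(4 + 23/11) = 26 + 1/(67/11) = 26 + 11/67 = 1753/67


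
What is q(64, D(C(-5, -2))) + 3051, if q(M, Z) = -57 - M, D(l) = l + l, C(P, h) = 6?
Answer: 2930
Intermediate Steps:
D(l) = 2*l
q(64, D(C(-5, -2))) + 3051 = (-57 - 1*64) + 3051 = (-57 - 64) + 3051 = -121 + 3051 = 2930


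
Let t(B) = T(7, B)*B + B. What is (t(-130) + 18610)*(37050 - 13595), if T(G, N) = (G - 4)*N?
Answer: 1622616900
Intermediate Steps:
T(G, N) = N*(-4 + G) (T(G, N) = (-4 + G)*N = N*(-4 + G))
t(B) = B + 3*B² (t(B) = (B*(-4 + 7))*B + B = (B*3)*B + B = (3*B)*B + B = 3*B² + B = B + 3*B²)
(t(-130) + 18610)*(37050 - 13595) = (-130*(1 + 3*(-130)) + 18610)*(37050 - 13595) = (-130*(1 - 390) + 18610)*23455 = (-130*(-389) + 18610)*23455 = (50570 + 18610)*23455 = 69180*23455 = 1622616900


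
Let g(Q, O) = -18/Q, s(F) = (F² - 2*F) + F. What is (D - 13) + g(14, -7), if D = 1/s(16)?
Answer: -23993/1680 ≈ -14.282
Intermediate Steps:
s(F) = F² - F
D = 1/240 (D = 1/(16*(-1 + 16)) = 1/(16*15) = 1/240 ≈ 0.0041667)
(D - 13) + g(14, -7) = (1/240 - 13) - 18/14 = -3119/240 - 18*1/14 = -3119/240 - 9/7 = -23993/1680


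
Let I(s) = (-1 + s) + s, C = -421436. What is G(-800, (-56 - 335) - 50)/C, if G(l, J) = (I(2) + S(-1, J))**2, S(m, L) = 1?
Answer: -4/105359 ≈ -3.7965e-5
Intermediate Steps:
I(s) = -1 + 2*s
G(l, J) = 16 (G(l, J) = ((-1 + 2*2) + 1)**2 = ((-1 + 4) + 1)**2 = (3 + 1)**2 = 4**2 = 16)
G(-800, (-56 - 335) - 50)/C = 16/(-421436) = 16*(-1/421436) = -4/105359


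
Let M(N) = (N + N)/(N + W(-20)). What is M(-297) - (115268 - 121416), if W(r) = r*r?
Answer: 632650/103 ≈ 6142.2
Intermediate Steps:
W(r) = r²
M(N) = 2*N/(400 + N) (M(N) = (N + N)/(N + (-20)²) = (2*N)/(N + 400) = (2*N)/(400 + N) = 2*N/(400 + N))
M(-297) - (115268 - 121416) = 2*(-297)/(400 - 297) - (115268 - 121416) = 2*(-297)/103 - 1*(-6148) = 2*(-297)*(1/103) + 6148 = -594/103 + 6148 = 632650/103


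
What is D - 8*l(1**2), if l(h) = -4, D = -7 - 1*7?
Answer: 18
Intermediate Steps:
D = -14 (D = -7 - 7 = -14)
D - 8*l(1**2) = -14 - 8*(-4) = -14 + 32 = 18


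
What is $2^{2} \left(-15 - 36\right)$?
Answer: $-204$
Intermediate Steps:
$2^{2} \left(-15 - 36\right) = 4 \left(-51\right) = -204$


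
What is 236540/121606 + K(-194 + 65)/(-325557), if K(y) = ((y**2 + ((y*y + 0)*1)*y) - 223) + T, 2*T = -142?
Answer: 56011603672/6598280757 ≈ 8.4888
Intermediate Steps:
T = -71 (T = (1/2)*(-142) = -71)
K(y) = -294 + y**2 + y**3 (K(y) = ((y**2 + ((y*y + 0)*1)*y) - 223) - 71 = ((y**2 + ((y**2 + 0)*1)*y) - 223) - 71 = ((y**2 + (y**2*1)*y) - 223) - 71 = ((y**2 + y**2*y) - 223) - 71 = ((y**2 + y**3) - 223) - 71 = (-223 + y**2 + y**3) - 71 = -294 + y**2 + y**3)
236540/121606 + K(-194 + 65)/(-325557) = 236540/121606 + (-294 + (-194 + 65)**2 + (-194 + 65)**3)/(-325557) = 236540*(1/121606) + (-294 + (-129)**2 + (-129)**3)*(-1/325557) = 118270/60803 + (-294 + 16641 - 2146689)*(-1/325557) = 118270/60803 - 2130342*(-1/325557) = 118270/60803 + 710114/108519 = 56011603672/6598280757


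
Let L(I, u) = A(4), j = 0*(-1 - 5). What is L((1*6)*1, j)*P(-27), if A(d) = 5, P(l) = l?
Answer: -135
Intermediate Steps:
j = 0 (j = 0*(-6) = 0)
L(I, u) = 5
L((1*6)*1, j)*P(-27) = 5*(-27) = -135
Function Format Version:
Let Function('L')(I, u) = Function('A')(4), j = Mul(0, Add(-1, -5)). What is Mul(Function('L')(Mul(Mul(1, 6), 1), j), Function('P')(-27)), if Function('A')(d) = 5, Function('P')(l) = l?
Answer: -135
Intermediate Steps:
j = 0 (j = Mul(0, -6) = 0)
Function('L')(I, u) = 5
Mul(Function('L')(Mul(Mul(1, 6), 1), j), Function('P')(-27)) = Mul(5, -27) = -135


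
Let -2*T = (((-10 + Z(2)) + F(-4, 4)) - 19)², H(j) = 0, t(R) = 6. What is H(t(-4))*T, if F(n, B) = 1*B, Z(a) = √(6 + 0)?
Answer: 0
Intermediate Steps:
Z(a) = √6
F(n, B) = B
T = -(-25 + √6)²/2 (T = -(((-10 + √6) + 4) - 19)²/2 = -((-6 + √6) - 19)²/2 = -(-25 + √6)²/2 ≈ -254.26)
H(t(-4))*T = 0*(-631/2 + 25*√6) = 0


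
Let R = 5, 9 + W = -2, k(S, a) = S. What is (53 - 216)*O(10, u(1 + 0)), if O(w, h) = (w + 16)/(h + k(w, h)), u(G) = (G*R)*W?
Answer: 4238/45 ≈ 94.178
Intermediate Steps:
W = -11 (W = -9 - 2 = -11)
u(G) = -55*G (u(G) = (G*5)*(-11) = (5*G)*(-11) = -55*G)
O(w, h) = (16 + w)/(h + w) (O(w, h) = (w + 16)/(h + w) = (16 + w)/(h + w))
(53 - 216)*O(10, u(1 + 0)) = (53 - 216)*((16 + 10)/(-55*(1 + 0) + 10)) = -163*26/(-55*1 + 10) = -163*26/(-55 + 10) = -163*26/(-45) = -(-163)*26/45 = -163*(-26/45) = 4238/45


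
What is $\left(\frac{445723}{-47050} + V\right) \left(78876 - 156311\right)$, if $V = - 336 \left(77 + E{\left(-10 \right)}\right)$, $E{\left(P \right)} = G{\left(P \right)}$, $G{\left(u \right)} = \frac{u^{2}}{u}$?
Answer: $\frac{16410572247301}{9410} \approx 1.7439 \cdot 10^{9}$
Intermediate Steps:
$G{\left(u \right)} = u$
$E{\left(P \right)} = P$
$V = -22512$ ($V = - 336 \left(77 - 10\right) = \left(-336\right) 67 = -22512$)
$\left(\frac{445723}{-47050} + V\right) \left(78876 - 156311\right) = \left(\frac{445723}{-47050} - 22512\right) \left(78876 - 156311\right) = \left(445723 \left(- \frac{1}{47050}\right) - 22512\right) \left(-77435\right) = \left(- \frac{445723}{47050} - 22512\right) \left(-77435\right) = \left(- \frac{1059635323}{47050}\right) \left(-77435\right) = \frac{16410572247301}{9410}$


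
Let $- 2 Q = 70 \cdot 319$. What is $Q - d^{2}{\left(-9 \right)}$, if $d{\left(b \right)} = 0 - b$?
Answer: $-11246$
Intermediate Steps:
$d{\left(b \right)} = - b$
$Q = -11165$ ($Q = - \frac{70 \cdot 319}{2} = \left(- \frac{1}{2}\right) 22330 = -11165$)
$Q - d^{2}{\left(-9 \right)} = -11165 - \left(\left(-1\right) \left(-9\right)\right)^{2} = -11165 - 9^{2} = -11165 - 81 = -11246$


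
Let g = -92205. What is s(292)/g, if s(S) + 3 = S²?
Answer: -85261/92205 ≈ -0.92469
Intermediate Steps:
s(S) = -3 + S²
s(292)/g = (-3 + 292²)/(-92205) = (-3 + 85264)*(-1/92205) = 85261*(-1/92205) = -85261/92205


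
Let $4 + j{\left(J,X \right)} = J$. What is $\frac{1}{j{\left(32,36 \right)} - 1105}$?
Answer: $- \frac{1}{1077} \approx -0.00092851$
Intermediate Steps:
$j{\left(J,X \right)} = -4 + J$
$\frac{1}{j{\left(32,36 \right)} - 1105} = \frac{1}{\left(-4 + 32\right) - 1105} = \frac{1}{28 - 1105} = \frac{1}{-1077} = - \frac{1}{1077}$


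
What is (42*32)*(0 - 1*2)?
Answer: -2688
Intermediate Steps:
(42*32)*(0 - 1*2) = 1344*(0 - 2) = 1344*(-2) = -2688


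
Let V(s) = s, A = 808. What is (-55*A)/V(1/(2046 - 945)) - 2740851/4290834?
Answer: -69981272219937/1430278 ≈ -4.8928e+7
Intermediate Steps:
(-55*A)/V(1/(2046 - 945)) - 2740851/4290834 = (-55*808)/(1/(2046 - 945)) - 2740851/4290834 = -44440/(1/1101) - 2740851*1/4290834 = -44440/1/1101 - 913617/1430278 = -44440*1101 - 913617/1430278 = -48928440 - 913617/1430278 = -69981272219937/1430278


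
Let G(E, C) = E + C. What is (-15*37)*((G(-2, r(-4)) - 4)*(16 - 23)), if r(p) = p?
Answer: -38850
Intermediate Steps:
G(E, C) = C + E
(-15*37)*((G(-2, r(-4)) - 4)*(16 - 23)) = (-15*37)*(((-4 - 2) - 4)*(16 - 23)) = -555*(-6 - 4)*(-7) = -(-5550)*(-7) = -555*70 = -38850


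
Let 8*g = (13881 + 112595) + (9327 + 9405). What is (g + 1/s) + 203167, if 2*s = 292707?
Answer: 64781327828/292707 ≈ 2.2132e+5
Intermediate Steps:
s = 292707/2 (s = (½)*292707 = 292707/2 ≈ 1.4635e+5)
g = 18151 (g = ((13881 + 112595) + (9327 + 9405))/8 = (126476 + 18732)/8 = (⅛)*145208 = 18151)
(g + 1/s) + 203167 = (18151 + 1/(292707/2)) + 203167 = (18151 + 2/292707) + 203167 = 5312924759/292707 + 203167 = 64781327828/292707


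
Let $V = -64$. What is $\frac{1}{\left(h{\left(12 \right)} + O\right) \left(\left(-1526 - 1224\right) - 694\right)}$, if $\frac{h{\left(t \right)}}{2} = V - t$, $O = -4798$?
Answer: $\frac{1}{17047800} \approx 5.8659 \cdot 10^{-8}$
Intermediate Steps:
$h{\left(t \right)} = -128 - 2 t$ ($h{\left(t \right)} = 2 \left(-64 - t\right) = -128 - 2 t$)
$\frac{1}{\left(h{\left(12 \right)} + O\right) \left(\left(-1526 - 1224\right) - 694\right)} = \frac{1}{\left(\left(-128 - 24\right) - 4798\right) \left(\left(-1526 - 1224\right) - 694\right)} = \frac{1}{\left(\left(-128 - 24\right) - 4798\right) \left(-2750 - 694\right)} = \frac{1}{\left(-152 - 4798\right) \left(-3444\right)} = \frac{1}{\left(-4950\right) \left(-3444\right)} = \frac{1}{17047800}$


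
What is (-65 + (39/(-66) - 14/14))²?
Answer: 2146225/484 ≈ 4434.4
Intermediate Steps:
(-65 + (39/(-66) - 14/14))² = (-65 + (39*(-1/66) - 14*1/14))² = (-65 + (-13/22 - 1))² = (-65 - 35/22)² = (-1465/22)² = 2146225/484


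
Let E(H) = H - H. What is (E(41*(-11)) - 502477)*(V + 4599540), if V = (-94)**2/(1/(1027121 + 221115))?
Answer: -5544337667794772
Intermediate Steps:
E(H) = 0
V = 11029413296 (V = 8836/(1/1248236) = 8836*1248236 = 11029413296)
(E(41*(-11)) - 502477)*(V + 4599540) = (0 - 502477)*(11029413296 + 4599540) = -502477*11034012836 = -5544337667794772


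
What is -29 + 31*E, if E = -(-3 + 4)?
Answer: -60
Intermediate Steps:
E = -1 (E = -1*1 = -1)
-29 + 31*E = -29 + 31*(-1) = -29 - 31 = -60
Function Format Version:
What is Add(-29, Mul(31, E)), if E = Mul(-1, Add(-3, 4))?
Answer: -60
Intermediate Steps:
E = -1 (E = Mul(-1, 1) = -1)
Add(-29, Mul(31, E)) = Add(-29, Mul(31, -1)) = Add(-29, -31) = -60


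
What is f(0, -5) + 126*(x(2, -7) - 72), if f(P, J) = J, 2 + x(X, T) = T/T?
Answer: -9203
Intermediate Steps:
x(X, T) = -1 (x(X, T) = -2 + T/T = -2 + 1 = -1)
f(0, -5) + 126*(x(2, -7) - 72) = -5 + 126*(-1 - 72) = -5 + 126*(-73) = -5 - 9198 = -9203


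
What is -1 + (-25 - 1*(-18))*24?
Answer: -169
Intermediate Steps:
-1 + (-25 - 1*(-18))*24 = -1 + (-25 + 18)*24 = -1 - 7*24 = -1 - 168 = -169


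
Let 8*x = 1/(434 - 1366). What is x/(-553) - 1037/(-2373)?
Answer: 610818227/1397753952 ≈ 0.43700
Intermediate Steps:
x = -1/7456 (x = 1/(8*(434 - 1366)) = (⅛)/(-932) = (⅛)*(-1/932) = -1/7456 ≈ -0.00013412)
x/(-553) - 1037/(-2373) = -1/7456/(-553) - 1037/(-2373) = -1/7456*(-1/553) - 1037*(-1/2373) = 1/4123168 + 1037/2373 = 610818227/1397753952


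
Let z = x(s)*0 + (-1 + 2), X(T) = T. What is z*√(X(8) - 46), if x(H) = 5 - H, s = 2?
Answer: I*√38 ≈ 6.1644*I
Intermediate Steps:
z = 1 (z = (5 - 1*2)*0 + (-1 + 2) = (5 - 2)*0 + 1 = 3*0 + 1 = 0 + 1 = 1)
z*√(X(8) - 46) = 1*√(8 - 46) = 1*√(-38) = 1*(I*√38) = I*√38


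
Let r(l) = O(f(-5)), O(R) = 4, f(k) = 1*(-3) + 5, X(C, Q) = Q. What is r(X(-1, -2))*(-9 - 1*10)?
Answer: -76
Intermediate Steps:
f(k) = 2 (f(k) = -3 + 5 = 2)
r(l) = 4
r(X(-1, -2))*(-9 - 1*10) = 4*(-9 - 1*10) = 4*(-9 - 10) = 4*(-19) = -76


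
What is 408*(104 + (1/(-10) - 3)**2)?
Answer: 1158822/25 ≈ 46353.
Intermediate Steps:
408*(104 + (1/(-10) - 3)**2) = 408*(104 + (-1/10 - 3)**2) = 408*(104 + (-31/10)**2) = 408*(104 + 961/100) = 408*(11361/100) = 1158822/25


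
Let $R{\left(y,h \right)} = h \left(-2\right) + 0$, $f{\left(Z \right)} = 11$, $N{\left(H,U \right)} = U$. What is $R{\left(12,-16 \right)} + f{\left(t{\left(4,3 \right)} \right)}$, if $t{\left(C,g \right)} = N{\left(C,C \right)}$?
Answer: $43$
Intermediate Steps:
$t{\left(C,g \right)} = C$
$R{\left(y,h \right)} = - 2 h$ ($R{\left(y,h \right)} = - 2 h + 0 = - 2 h$)
$R{\left(12,-16 \right)} + f{\left(t{\left(4,3 \right)} \right)} = \left(-2\right) \left(-16\right) + 11 = 32 + 11 = 43$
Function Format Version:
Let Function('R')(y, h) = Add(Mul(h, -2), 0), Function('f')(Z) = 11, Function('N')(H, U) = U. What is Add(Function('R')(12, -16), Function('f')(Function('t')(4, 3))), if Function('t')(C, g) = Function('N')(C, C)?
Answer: 43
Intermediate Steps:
Function('t')(C, g) = C
Function('R')(y, h) = Mul(-2, h) (Function('R')(y, h) = Add(Mul(-2, h), 0) = Mul(-2, h))
Add(Function('R')(12, -16), Function('f')(Function('t')(4, 3))) = Add(Mul(-2, -16), 11) = Add(32, 11) = 43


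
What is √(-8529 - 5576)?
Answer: I*√14105 ≈ 118.76*I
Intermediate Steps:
√(-8529 - 5576) = √(-14105) = I*√14105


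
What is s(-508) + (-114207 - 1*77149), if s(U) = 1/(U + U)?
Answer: -194417697/1016 ≈ -1.9136e+5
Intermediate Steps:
s(U) = 1/(2*U)
s(-508) + (-114207 - 1*77149) = (1/2)/(-508) + (-114207 - 1*77149) = (1/2)*(-1/508) + (-114207 - 77149) = -1/1016 - 191356 = -194417697/1016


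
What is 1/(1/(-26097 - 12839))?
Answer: -38936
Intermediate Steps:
1/(1/(-26097 - 12839)) = 1/(1/(-38936)) = 1/(-1/38936) = -38936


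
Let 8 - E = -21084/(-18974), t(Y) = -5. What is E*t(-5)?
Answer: -326770/9487 ≈ -34.444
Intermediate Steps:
E = 65354/9487 (E = 8 - (-21084)/(-18974) = 8 - (-21084)*(-1)/18974 = 8 - 1*10542/9487 = 8 - 10542/9487 = 65354/9487 ≈ 6.8888)
E*t(-5) = (65354/9487)*(-5) = -326770/9487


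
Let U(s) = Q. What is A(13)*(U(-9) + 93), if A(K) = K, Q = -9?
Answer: 1092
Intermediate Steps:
U(s) = -9
A(13)*(U(-9) + 93) = 13*(-9 + 93) = 13*84 = 1092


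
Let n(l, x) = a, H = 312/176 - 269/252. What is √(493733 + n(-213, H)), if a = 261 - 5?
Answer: √493989 ≈ 702.84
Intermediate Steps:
H = 1955/2772 (H = 312*(1/176) - 269*1/252 = 39/22 - 269/252 = 1955/2772 ≈ 0.70527)
a = 256
n(l, x) = 256
√(493733 + n(-213, H)) = √(493733 + 256) = √493989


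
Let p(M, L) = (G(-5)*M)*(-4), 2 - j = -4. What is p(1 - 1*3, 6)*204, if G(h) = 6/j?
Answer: 1632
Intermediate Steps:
j = 6 (j = 2 - 1*(-4) = 2 + 4 = 6)
G(h) = 1 (G(h) = 6/6 = 6*(1/6) = 1)
p(M, L) = -4*M (p(M, L) = (1*M)*(-4) = M*(-4) = -4*M)
p(1 - 1*3, 6)*204 = -4*(1 - 1*3)*204 = -4*(1 - 3)*204 = -4*(-2)*204 = 8*204 = 1632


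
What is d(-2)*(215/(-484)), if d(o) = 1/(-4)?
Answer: 215/1936 ≈ 0.11105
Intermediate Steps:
d(o) = -1/4
d(-2)*(215/(-484)) = -215/(4*(-484)) = -215*(-1)/(4*484) = -1/4*(-215/484) = 215/1936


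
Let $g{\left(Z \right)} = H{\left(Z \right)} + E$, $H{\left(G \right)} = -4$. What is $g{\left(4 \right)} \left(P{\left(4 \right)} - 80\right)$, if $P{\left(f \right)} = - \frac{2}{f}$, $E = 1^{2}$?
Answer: $\frac{483}{2} \approx 241.5$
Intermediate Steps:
$E = 1$
$g{\left(Z \right)} = -3$ ($g{\left(Z \right)} = -4 + 1 = -3$)
$g{\left(4 \right)} \left(P{\left(4 \right)} - 80\right) = - 3 \left(- \frac{2}{4} - 80\right) = - 3 \left(\left(-2\right) \frac{1}{4} - 80\right) = - 3 \left(- \frac{1}{2} - 80\right) = \left(-3\right) \left(- \frac{161}{2}\right) = \frac{483}{2}$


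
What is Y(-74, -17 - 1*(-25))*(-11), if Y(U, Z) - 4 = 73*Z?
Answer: -6468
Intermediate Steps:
Y(U, Z) = 4 + 73*Z
Y(-74, -17 - 1*(-25))*(-11) = (4 + 73*(-17 - 1*(-25)))*(-11) = (4 + 73*(-17 + 25))*(-11) = (4 + 73*8)*(-11) = (4 + 584)*(-11) = 588*(-11) = -6468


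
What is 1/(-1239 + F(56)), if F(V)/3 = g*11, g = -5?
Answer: -1/1404 ≈ -0.00071225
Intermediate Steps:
F(V) = -165 (F(V) = 3*(-5*11) = 3*(-55) = -165)
1/(-1239 + F(56)) = 1/(-1239 - 165) = 1/(-1404) = -1/1404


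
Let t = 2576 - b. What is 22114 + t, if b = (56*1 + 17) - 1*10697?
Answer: 35314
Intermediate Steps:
b = -10624 (b = (56 + 17) - 10697 = 73 - 10697 = -10624)
t = 13200 (t = 2576 - 1*(-10624) = 2576 + 10624 = 13200)
22114 + t = 22114 + 13200 = 35314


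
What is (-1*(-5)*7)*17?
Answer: 595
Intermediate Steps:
(-1*(-5)*7)*17 = (5*7)*17 = 35*17 = 595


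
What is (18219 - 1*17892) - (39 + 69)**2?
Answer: -11337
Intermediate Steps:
(18219 - 1*17892) - (39 + 69)**2 = (18219 - 17892) - 1*108**2 = 327 - 1*11664 = 327 - 11664 = -11337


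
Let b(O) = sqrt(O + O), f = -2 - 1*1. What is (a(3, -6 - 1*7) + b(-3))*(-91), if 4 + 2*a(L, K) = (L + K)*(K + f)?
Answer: -7098 - 91*I*sqrt(6) ≈ -7098.0 - 222.9*I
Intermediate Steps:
f = -3 (f = -2 - 1 = -3)
b(O) = sqrt(2)*sqrt(O) (b(O) = sqrt(2*O) = sqrt(2)*sqrt(O))
a(L, K) = -2 + (-3 + K)*(K + L)/2 (a(L, K) = -2 + ((L + K)*(K - 3))/2 = -2 + ((K + L)*(-3 + K))/2 = -2 + ((-3 + K)*(K + L))/2 = -2 + (-3 + K)*(K + L)/2)
(a(3, -6 - 1*7) + b(-3))*(-91) = ((-2 + (-6 - 1*7)**2/2 - 3*(-6 - 1*7)/2 - 3/2*3 + (1/2)*(-6 - 1*7)*3) + sqrt(2)*sqrt(-3))*(-91) = ((-2 + (-6 - 7)**2/2 - 3*(-6 - 7)/2 - 9/2 + (1/2)*(-6 - 7)*3) + sqrt(2)*(I*sqrt(3)))*(-91) = ((-2 + (1/2)*(-13)**2 - 3/2*(-13) - 9/2 + (1/2)*(-13)*3) + I*sqrt(6))*(-91) = ((-2 + (1/2)*169 + 39/2 - 9/2 - 39/2) + I*sqrt(6))*(-91) = ((-2 + 169/2 + 39/2 - 9/2 - 39/2) + I*sqrt(6))*(-91) = (78 + I*sqrt(6))*(-91) = -7098 - 91*I*sqrt(6)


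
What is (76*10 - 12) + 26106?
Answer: 26854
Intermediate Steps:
(76*10 - 12) + 26106 = (760 - 12) + 26106 = 748 + 26106 = 26854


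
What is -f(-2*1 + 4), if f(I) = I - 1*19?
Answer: 17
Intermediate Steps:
f(I) = -19 + I (f(I) = I - 19 = -19 + I)
-f(-2*1 + 4) = -(-19 + (-2*1 + 4)) = -(-19 + (-2 + 4)) = -(-19 + 2) = -1*(-17) = 17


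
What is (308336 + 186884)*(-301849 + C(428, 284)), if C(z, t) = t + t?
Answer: -149200376820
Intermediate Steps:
C(z, t) = 2*t
(308336 + 186884)*(-301849 + C(428, 284)) = (308336 + 186884)*(-301849 + 2*284) = 495220*(-301849 + 568) = 495220*(-301281) = -149200376820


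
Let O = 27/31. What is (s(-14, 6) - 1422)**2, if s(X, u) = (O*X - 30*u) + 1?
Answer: 2500900081/961 ≈ 2.6024e+6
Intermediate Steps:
O = 27/31 (O = 27*(1/31) = 27/31 ≈ 0.87097)
s(X, u) = 1 - 30*u + 27*X/31 (s(X, u) = (27*X/31 - 30*u) + 1 = (-30*u + 27*X/31) + 1 = 1 - 30*u + 27*X/31)
(s(-14, 6) - 1422)**2 = ((1 - 30*6 + (27/31)*(-14)) - 1422)**2 = ((1 - 180 - 378/31) - 1422)**2 = (-5927/31 - 1422)**2 = (-50009/31)**2 = 2500900081/961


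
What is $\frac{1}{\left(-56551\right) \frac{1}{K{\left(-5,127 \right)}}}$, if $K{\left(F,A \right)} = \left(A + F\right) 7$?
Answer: $- \frac{854}{56551} \approx -0.015101$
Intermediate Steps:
$K{\left(F,A \right)} = 7 A + 7 F$
$\frac{1}{\left(-56551\right) \frac{1}{K{\left(-5,127 \right)}}} = \frac{1}{\left(-56551\right) \frac{1}{7 \cdot 127 + 7 \left(-5\right)}} = \frac{1}{\left(-56551\right) \frac{1}{889 - 35}} = \frac{1}{\left(-56551\right) \frac{1}{854}} = \frac{1}{- \frac{56551}{854}} = - \frac{854}{56551}$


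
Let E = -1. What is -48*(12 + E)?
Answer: -528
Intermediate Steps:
-48*(12 + E) = -48*(12 - 1) = -48*11 = -528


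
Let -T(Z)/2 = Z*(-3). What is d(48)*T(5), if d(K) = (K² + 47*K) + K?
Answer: 138240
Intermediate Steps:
T(Z) = 6*Z (T(Z) = -2*Z*(-3) = -(-6)*Z = 6*Z)
d(K) = K² + 48*K
d(48)*T(5) = (48*(48 + 48))*(6*5) = (48*96)*30 = 4608*30 = 138240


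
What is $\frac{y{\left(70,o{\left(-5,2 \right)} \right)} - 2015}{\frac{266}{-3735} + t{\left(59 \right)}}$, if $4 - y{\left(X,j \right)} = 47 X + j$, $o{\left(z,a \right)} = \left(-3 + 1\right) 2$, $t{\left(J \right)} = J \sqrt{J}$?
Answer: $- \frac{5262622470}{2865083189519} - \frac{4359766167675 \sqrt{59}}{2865083189519} \approx -11.69$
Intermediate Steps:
$t{\left(J \right)} = J^{\frac{3}{2}}$
$o{\left(z,a \right)} = -4$ ($o{\left(z,a \right)} = \left(-2\right) 2 = -4$)
$y{\left(X,j \right)} = 4 - j - 47 X$ ($y{\left(X,j \right)} = 4 - \left(47 X + j\right) = 4 - \left(j + 47 X\right) = 4 - j - 47 X$)
$\frac{y{\left(70,o{\left(-5,2 \right)} \right)} - 2015}{\frac{266}{-3735} + t{\left(59 \right)}} = \frac{\left(4 - -4 - 3290\right) - 2015}{\frac{266}{-3735} + 59^{\frac{3}{2}}} = \frac{\left(4 + 4 - 3290\right) - 2015}{266 \left(- \frac{1}{3735}\right) + 59 \sqrt{59}} = \frac{-3282 - 2015}{- \frac{266}{3735} + 59 \sqrt{59}} = - \frac{5297}{- \frac{266}{3735} + 59 \sqrt{59}}$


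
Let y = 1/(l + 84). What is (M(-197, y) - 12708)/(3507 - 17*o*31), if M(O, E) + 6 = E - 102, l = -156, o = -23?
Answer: -922753/1125216 ≈ -0.82007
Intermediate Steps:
y = -1/72 (y = 1/(-156 + 84) = 1/(-72) = -1/72 ≈ -0.013889)
M(O, E) = -108 + E (M(O, E) = -6 + (E - 102) = -6 + (-102 + E) = -108 + E)
(M(-197, y) - 12708)/(3507 - 17*o*31) = ((-108 - 1/72) - 12708)/(3507 - 17*(-23)*31) = (-7777/72 - 12708)/(3507 + 391*31) = -922753/(72*(3507 + 12121)) = -922753/72/15628 = -922753/72*1/15628 = -922753/1125216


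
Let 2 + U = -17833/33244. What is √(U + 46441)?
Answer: √12830524152013/16622 ≈ 215.50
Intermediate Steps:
U = -84321/33244 (U = -2 - 17833/33244 = -84321/33244 ≈ -2.5364)
√(U + 46441) = √(-84321/33244 + 46441) = √(1543800283/33244) = √12830524152013/16622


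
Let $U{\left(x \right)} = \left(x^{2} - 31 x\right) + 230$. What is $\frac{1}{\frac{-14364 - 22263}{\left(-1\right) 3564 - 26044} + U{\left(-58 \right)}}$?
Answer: $\frac{29608}{159682963} \approx 0.00018542$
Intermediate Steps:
$U{\left(x \right)} = 230 + x^{2} - 31 x$
$\frac{1}{\frac{-14364 - 22263}{\left(-1\right) 3564 - 26044} + U{\left(-58 \right)}} = \frac{1}{\frac{-14364 - 22263}{\left(-1\right) 3564 - 26044} + \left(230 + \left(-58\right)^{2} - -1798\right)} = \frac{1}{- \frac{36627}{-3564 - 26044} + \left(230 + 3364 + 1798\right)} = \frac{1}{- \frac{36627}{-29608} + 5392} = \frac{1}{\left(-36627\right) \left(- \frac{1}{29608}\right) + 5392} = \frac{1}{\frac{36627}{29608} + 5392} = \frac{1}{\frac{159682963}{29608}} = \frac{29608}{159682963}$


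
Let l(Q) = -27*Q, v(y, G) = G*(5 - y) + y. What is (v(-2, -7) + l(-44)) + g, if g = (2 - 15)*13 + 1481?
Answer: 2449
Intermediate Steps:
v(y, G) = y + G*(5 - y)
g = 1312 (g = -13*13 + 1481 = -169 + 1481 = 1312)
(v(-2, -7) + l(-44)) + g = ((-2 + 5*(-7) - 1*(-7)*(-2)) - 27*(-44)) + 1312 = ((-2 - 35 - 14) + 1188) + 1312 = (-51 + 1188) + 1312 = 1137 + 1312 = 2449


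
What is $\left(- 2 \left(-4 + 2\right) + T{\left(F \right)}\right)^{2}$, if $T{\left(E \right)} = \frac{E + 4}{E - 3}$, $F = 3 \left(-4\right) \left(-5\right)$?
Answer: $\frac{85264}{3249} \approx 26.243$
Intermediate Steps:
$F = 60$ ($F = \left(-12\right) \left(-5\right) = 60$)
$T{\left(E \right)} = \frac{4 + E}{-3 + E}$
$\left(- 2 \left(-4 + 2\right) + T{\left(F \right)}\right)^{2} = \left(- 2 \left(-4 + 2\right) + \frac{4 + 60}{-3 + 60}\right)^{2} = \left(\left(-2\right) \left(-2\right) + \frac{1}{57} \cdot 64\right)^{2} = \left(4 + \frac{1}{57} \cdot 64\right)^{2} = \left(4 + \frac{64}{57}\right)^{2} = \left(\frac{292}{57}\right)^{2} = \frac{85264}{3249}$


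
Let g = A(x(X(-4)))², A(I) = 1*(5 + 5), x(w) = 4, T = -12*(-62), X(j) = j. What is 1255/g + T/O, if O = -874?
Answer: 102247/8740 ≈ 11.699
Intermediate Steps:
T = 744
A(I) = 10 (A(I) = 1*10 = 10)
g = 100 (g = 10² = 100)
1255/g + T/O = 1255/100 + 744/(-874) = 1255*(1/100) + 744*(-1/874) = 251/20 - 372/437 = 102247/8740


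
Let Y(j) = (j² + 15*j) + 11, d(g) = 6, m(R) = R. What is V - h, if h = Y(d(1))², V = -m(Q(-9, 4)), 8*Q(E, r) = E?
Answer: -150143/8 ≈ -18768.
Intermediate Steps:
Q(E, r) = E/8
Y(j) = 11 + j² + 15*j
V = 9/8 (V = -(-9)/8 = -1*(-9/8) = 9/8 ≈ 1.1250)
h = 18769 (h = (11 + 6² + 15*6)² = (11 + 36 + 90)² = 137² = 18769)
V - h = 9/8 - 1*18769 = 9/8 - 18769 = -150143/8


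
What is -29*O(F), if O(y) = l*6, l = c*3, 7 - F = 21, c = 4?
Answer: -2088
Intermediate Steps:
F = -14 (F = 7 - 1*21 = 7 - 21 = -14)
l = 12 (l = 4*3 = 12)
O(y) = 72 (O(y) = 12*6 = 72)
-29*O(F) = -29*72 = -2088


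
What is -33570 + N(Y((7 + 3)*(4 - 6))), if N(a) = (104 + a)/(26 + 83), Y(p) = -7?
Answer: -3659033/109 ≈ -33569.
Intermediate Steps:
N(a) = 104/109 + a/109 (N(a) = (104 + a)/109 = (104 + a)*(1/109) = 104/109 + a/109)
-33570 + N(Y((7 + 3)*(4 - 6))) = -33570 + (104/109 + (1/109)*(-7)) = -33570 + (104/109 - 7/109) = -33570 + 97/109 = -3659033/109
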